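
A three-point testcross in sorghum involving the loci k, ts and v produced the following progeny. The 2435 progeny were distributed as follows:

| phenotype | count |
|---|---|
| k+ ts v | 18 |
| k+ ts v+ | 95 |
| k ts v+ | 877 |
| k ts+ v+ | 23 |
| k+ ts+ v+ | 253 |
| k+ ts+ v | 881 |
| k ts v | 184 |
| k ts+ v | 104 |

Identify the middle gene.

The two most frequent reciprocal classes, k+ ts+ v and k ts v+, are the parental types, so the F1 was k+ ts+ v / k ts v+.
The two rarest classes, k+ ts v and k ts+ v+, are the double crossovers. Comparing them with the parentals, only the ts allele has switched, so ts is the middle locus and the order is v – ts – k.

ts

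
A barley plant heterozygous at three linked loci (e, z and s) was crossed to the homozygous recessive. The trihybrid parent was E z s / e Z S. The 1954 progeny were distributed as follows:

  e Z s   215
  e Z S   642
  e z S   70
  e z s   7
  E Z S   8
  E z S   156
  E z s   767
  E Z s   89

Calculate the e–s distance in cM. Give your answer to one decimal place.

The two rarest classes, e z s and E Z S, are the double crossovers. Comparing them with the parentals, only the e allele has switched, so e is the middle locus and the order is s – e – z.
Crossovers in the s–e interval produce the single-crossover classes E z S and e Z s (156 + 215 = 371) plus the double crossovers (15).
RF(s–e) = (371 + 15) / 1954 = 386/1954 = 0.1975 → 19.8 cM.

19.8 cM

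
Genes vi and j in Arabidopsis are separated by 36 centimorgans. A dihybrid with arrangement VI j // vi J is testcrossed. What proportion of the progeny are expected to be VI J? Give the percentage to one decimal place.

A map distance of 36 centimorgans corresponds to a recombination frequency of 0.360.
The F1 is VI j / vi J, so VI J is a recombinant gamete class with expected frequency r/2 = 0.360/2 = 0.1800.
That is 0.1800 = 18.0% of the progeny.

18.0%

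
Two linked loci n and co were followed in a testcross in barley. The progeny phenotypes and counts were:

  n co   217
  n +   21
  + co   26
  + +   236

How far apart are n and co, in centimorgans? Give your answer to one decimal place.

The two most frequent classes, + + (236) and n co (217), are the parental types, so the F1 was + + / n co.
The recombinant classes are + co and n +: 26 + 21 = 47.
Recombination frequency = 47/500 = 0.0940 ≈ 9.4%, i.e. 9.4 centimorgans.

9.4 centimorgans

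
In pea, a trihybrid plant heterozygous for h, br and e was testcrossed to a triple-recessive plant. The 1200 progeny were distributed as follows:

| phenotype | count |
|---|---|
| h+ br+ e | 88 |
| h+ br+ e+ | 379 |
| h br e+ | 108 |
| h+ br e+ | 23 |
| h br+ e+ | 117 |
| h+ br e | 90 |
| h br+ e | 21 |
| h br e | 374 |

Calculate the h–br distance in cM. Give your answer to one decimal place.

20.9 cM

The two most frequent reciprocal classes, h br e and h+ br+ e+, are the parental types, so the F1 was h br e / h+ br+ e+.
The two rarest classes, h br+ e and h+ br e+, are the double crossovers. Comparing them with the parentals, only the br allele has switched, so br is the middle locus and the order is h – br – e.
Crossovers in the h–br interval produce the single-crossover classes h+ br e and h br+ e+ (90 + 117 = 207) plus the double crossovers (44).
RF(h–br) = (207 + 44) / 1200 = 251/1200 = 0.2092 → 20.9 cM.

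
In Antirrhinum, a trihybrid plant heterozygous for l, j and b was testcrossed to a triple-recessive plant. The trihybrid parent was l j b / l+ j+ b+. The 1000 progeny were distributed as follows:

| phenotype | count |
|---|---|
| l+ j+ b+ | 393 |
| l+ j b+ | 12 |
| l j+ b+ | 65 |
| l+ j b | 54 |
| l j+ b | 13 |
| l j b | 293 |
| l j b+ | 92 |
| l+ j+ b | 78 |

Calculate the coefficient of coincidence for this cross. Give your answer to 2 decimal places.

The two rarest classes, l j+ b and l+ j b+, are the double crossovers. Comparing them with the parentals, only the j allele has switched, so j is the middle locus and the order is b – j – l.
b–j: (170 + 25)/1000 = 0.1950; j–l: (119 + 25)/1000 = 0.1440.
Expected DCO frequency = 0.1950 × 0.1440 ≈ 0.02808; observed = 25/1000 ≈ 0.02500.
Coefficient of coincidence = 0.02500/0.02808 ≈ 0.89.

0.89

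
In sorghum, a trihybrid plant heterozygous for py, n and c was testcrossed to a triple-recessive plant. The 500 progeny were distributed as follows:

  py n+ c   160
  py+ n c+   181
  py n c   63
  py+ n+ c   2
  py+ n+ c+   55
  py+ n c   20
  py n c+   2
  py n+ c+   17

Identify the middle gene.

py

The two most frequent reciprocal classes, py+ n c+ and py n+ c, are the parental types, so the F1 was py+ n c+ / py n+ c.
The two rarest classes, py n c+ and py+ n+ c, are the double crossovers. Comparing them with the parentals, only the py allele has switched, so py is the middle locus and the order is c – py – n.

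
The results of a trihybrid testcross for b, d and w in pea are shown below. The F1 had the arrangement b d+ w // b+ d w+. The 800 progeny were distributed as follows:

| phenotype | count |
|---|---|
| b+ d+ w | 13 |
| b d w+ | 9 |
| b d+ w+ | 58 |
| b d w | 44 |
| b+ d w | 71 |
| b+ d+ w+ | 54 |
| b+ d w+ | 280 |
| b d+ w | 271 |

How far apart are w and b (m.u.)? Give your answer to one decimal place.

18.9 m.u.

The two rarest classes, b+ d+ w and b d w+, are the double crossovers. Comparing them with the parentals, only the b allele has switched, so b is the middle locus and the order is d – b – w.
Crossovers in the b–w interval produce the single-crossover classes b d+ w+ and b+ d w (58 + 71 = 129) plus the double crossovers (22).
RF(b–w) = (129 + 22) / 800 = 151/800 = 0.1888 → 18.9 m.u.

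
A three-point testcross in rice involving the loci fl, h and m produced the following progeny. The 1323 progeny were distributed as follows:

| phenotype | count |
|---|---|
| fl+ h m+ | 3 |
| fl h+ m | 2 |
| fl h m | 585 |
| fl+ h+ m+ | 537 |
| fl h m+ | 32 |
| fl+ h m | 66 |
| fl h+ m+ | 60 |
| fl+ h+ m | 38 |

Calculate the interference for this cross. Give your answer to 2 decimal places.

The two most frequent reciprocal classes, fl+ h+ m+ and fl h m, are the parental types, so the F1 was fl+ h+ m+ / fl h m.
The two rarest classes, fl+ h m+ and fl h+ m, are the double crossovers. Comparing them with the parentals, only the h allele has switched, so h is the middle locus and the order is m – h – fl.
m–h: (70 + 5)/1323 = 0.0567; h–fl: (126 + 5)/1323 = 0.0990.
Expected DCO frequency = 0.0567 × 0.0990 ≈ 0.00561; observed = 5/1323 ≈ 0.00378.
Coefficient of coincidence = 0.00378/0.00561 ≈ 0.67; interference = 1 − 0.67 = 0.33.

0.33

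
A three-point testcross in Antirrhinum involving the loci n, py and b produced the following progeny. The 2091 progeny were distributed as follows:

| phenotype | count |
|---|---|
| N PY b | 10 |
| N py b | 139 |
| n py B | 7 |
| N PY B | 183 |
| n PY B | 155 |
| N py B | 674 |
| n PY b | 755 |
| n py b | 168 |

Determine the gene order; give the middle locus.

n

The two most frequent reciprocal classes, N py B and n PY b, are the parental types, so the F1 was N py B / n PY b.
The two rarest classes, n py B and N PY b, are the double crossovers. Comparing them with the parentals, only the n allele has switched, so n is the middle locus and the order is py – n – b.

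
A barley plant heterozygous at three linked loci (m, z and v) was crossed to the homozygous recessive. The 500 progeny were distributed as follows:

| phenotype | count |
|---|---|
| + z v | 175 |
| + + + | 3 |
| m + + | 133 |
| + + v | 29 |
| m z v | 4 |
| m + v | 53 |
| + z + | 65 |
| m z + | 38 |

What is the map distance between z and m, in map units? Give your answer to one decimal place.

The two most frequent reciprocal classes, m + + and + z v, are the parental types, so the F1 was m + + / + z v.
The two rarest classes, + + + and m z v, are the double crossovers. Comparing them with the parentals, only the m allele has switched, so m is the middle locus and the order is v – m – z.
Crossovers in the m–z interval produce the single-crossover classes m z + and + + v (38 + 29 = 67) plus the double crossovers (7).
RF(m–z) = (67 + 7) / 500 = 74/500 = 0.1480 → 14.8 map units.

14.8 map units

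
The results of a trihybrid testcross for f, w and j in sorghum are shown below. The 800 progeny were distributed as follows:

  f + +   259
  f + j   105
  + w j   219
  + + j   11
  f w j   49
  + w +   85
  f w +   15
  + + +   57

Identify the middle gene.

The two most frequent reciprocal classes, + w j and f + +, are the parental types, so the F1 was + w j / f + +.
The two rarest classes, + + j and f w +, are the double crossovers. Comparing them with the parentals, only the w allele has switched, so w is the middle locus and the order is f – w – j.

w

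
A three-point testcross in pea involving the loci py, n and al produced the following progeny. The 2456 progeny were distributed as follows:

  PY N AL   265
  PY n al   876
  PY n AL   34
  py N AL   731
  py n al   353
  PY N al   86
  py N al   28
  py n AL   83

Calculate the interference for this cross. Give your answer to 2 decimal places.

0.03

The two most frequent reciprocal classes, PY n al and py N AL, are the parental types, so the F1 was PY n al / py N AL.
The two rarest classes, PY n AL and py N al, are the double crossovers. Comparing them with the parentals, only the al allele has switched, so al is the middle locus and the order is py – al – n.
py–al: (618 + 62)/2456 = 0.2769; al–n: (169 + 62)/2456 = 0.0941.
Expected DCO frequency = 0.2769 × 0.0941 ≈ 0.02606; observed = 62/2456 ≈ 0.02524.
Coefficient of coincidence = 0.02524/0.02606 ≈ 0.97; interference = 1 − 0.97 = 0.03.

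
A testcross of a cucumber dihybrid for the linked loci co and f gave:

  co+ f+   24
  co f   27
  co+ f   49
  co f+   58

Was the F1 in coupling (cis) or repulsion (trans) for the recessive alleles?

The two most frequent classes are co+ f (49) and co f+ (58); these are the parental (non-recombinant) types.
So the F1 carried co+ f on one chromosome and co f+ on the other — the recessive alleles are on opposite chromosomes (trans / repulsion).

trans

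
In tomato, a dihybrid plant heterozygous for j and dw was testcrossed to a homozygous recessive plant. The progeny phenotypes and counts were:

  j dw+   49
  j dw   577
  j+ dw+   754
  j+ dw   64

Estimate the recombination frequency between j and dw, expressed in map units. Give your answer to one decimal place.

7.8 map units

The two most frequent classes, j+ dw+ (754) and j dw (577), are the parental types, so the F1 was j+ dw+ / j dw.
The recombinant classes are j+ dw and j dw+: 64 + 49 = 113.
Recombination frequency = 113/1444 = 0.0783 ≈ 7.8%, i.e. 7.8 map units.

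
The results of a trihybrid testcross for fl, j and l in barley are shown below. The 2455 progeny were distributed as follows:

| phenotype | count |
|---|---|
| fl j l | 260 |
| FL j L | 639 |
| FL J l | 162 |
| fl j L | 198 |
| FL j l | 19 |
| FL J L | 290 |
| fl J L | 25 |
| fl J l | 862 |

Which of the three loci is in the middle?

The two most frequent reciprocal classes, fl J l and FL j L, are the parental types, so the F1 was fl J l / FL j L.
The two rarest classes, fl J L and FL j l, are the double crossovers. Comparing them with the parentals, only the l allele has switched, so l is the middle locus and the order is j – l – fl.

l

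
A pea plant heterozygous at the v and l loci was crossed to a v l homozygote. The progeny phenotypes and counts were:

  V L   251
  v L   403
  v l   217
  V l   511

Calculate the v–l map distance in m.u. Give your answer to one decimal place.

33.9 m.u.

The two most frequent classes, V l (511) and v L (403), are the parental types, so the F1 was V l / v L.
The recombinant classes are V L and v l: 251 + 217 = 468.
Recombination frequency = 468/1382 = 0.3386 ≈ 33.9%, i.e. 33.9 m.u.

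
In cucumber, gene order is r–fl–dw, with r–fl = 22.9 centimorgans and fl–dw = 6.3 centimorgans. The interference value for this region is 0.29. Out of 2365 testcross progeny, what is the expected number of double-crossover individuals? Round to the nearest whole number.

24

Map distances give recombination frequencies of 0.229 and 0.063 for the two intervals.
With interference 0.29 (so coincidence = 0.71), expected double-crossover frequency = 0.229 × 0.063 × 0.71 = 0.01024.
Expected number = 0.01024 × 2365 = 24.23 ≈ 24.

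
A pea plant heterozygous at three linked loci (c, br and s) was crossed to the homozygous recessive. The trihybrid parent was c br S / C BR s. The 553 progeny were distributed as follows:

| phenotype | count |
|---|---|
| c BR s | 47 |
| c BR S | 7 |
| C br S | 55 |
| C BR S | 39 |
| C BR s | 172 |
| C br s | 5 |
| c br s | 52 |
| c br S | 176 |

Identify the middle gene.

br

The two rarest classes, c BR S and C br s, are the double crossovers. Comparing them with the parentals, only the br allele has switched, so br is the middle locus and the order is s – br – c.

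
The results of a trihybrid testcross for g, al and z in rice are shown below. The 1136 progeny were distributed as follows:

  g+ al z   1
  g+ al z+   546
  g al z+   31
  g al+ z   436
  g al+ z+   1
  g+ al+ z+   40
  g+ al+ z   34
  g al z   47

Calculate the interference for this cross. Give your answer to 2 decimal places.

0.62

The two most frequent reciprocal classes, g+ al z+ and g al+ z, are the parental types, so the F1 was g+ al z+ / g al+ z.
The two rarest classes, g+ al z and g al+ z+, are the double crossovers. Comparing them with the parentals, only the z allele has switched, so z is the middle locus and the order is al – z – g.
al–z: (87 + 2)/1136 = 0.0783; z–g: (65 + 2)/1136 = 0.0590.
Expected DCO frequency = 0.0783 × 0.0590 ≈ 0.00462; observed = 2/1136 ≈ 0.00176.
Coefficient of coincidence = 0.00176/0.00462 ≈ 0.38; interference = 1 − 0.38 = 0.62.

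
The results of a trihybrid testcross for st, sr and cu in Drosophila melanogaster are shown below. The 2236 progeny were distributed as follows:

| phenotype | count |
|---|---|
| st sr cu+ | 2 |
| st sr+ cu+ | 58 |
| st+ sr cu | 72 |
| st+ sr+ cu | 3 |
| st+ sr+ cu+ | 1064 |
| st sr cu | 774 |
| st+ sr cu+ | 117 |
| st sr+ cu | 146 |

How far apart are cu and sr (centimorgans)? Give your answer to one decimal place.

The two most frequent reciprocal classes, st sr cu and st+ sr+ cu+, are the parental types, so the F1 was st sr cu / st+ sr+ cu+.
The two rarest classes, st sr cu+ and st+ sr+ cu, are the double crossovers. Comparing them with the parentals, only the cu allele has switched, so cu is the middle locus and the order is st – cu – sr.
Crossovers in the cu–sr interval produce the single-crossover classes st sr+ cu and st+ sr cu+ (146 + 117 = 263) plus the double crossovers (5).
RF(cu–sr) = (263 + 5) / 2236 = 268/2236 = 0.1199 → 12.0 centimorgans.

12.0 centimorgans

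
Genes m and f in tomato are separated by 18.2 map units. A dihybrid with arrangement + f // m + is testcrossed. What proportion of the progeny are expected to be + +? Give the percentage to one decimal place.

9.1%

A map distance of 18.2 map units corresponds to a recombination frequency of 0.182.
The F1 is + f / m +, so + + is a recombinant gamete class with expected frequency r/2 = 0.182/2 = 0.0910.
That is 0.0910 = 9.1% of the progeny.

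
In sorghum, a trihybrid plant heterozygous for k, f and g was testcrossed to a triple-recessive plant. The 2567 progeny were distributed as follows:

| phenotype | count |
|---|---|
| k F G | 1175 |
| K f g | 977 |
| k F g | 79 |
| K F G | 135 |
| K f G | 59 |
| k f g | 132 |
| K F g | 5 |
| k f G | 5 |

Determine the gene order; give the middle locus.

f

The two most frequent reciprocal classes, K f g and k F G, are the parental types, so the F1 was K f g / k F G.
The two rarest classes, K F g and k f G, are the double crossovers. Comparing them with the parentals, only the f allele has switched, so f is the middle locus and the order is k – f – g.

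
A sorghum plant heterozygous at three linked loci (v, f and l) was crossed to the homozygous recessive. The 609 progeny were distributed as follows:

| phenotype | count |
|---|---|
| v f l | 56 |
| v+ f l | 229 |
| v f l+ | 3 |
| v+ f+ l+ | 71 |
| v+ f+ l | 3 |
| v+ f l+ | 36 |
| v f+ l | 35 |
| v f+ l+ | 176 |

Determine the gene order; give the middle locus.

f

The two most frequent reciprocal classes, v+ f l and v f+ l+, are the parental types, so the F1 was v+ f l / v f+ l+.
The two rarest classes, v+ f+ l and v f l+, are the double crossovers. Comparing them with the parentals, only the f allele has switched, so f is the middle locus and the order is v – f – l.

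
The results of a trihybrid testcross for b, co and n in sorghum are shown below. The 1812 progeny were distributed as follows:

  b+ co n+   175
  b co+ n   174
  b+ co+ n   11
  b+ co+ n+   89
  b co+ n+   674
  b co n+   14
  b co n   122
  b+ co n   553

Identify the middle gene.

co

The two most frequent reciprocal classes, b co+ n+ and b+ co n, are the parental types, so the F1 was b co+ n+ / b+ co n.
The two rarest classes, b co n+ and b+ co+ n, are the double crossovers. Comparing them with the parentals, only the co allele has switched, so co is the middle locus and the order is n – co – b.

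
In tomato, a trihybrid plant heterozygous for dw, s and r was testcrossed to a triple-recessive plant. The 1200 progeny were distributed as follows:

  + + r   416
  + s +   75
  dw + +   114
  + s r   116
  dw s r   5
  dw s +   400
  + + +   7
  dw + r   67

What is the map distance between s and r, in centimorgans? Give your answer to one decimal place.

The two most frequent reciprocal classes, dw s + and + + r, are the parental types, so the F1 was dw s + / + + r.
The two rarest classes, dw s r and + + +, are the double crossovers. Comparing them with the parentals, only the r allele has switched, so r is the middle locus and the order is s – r – dw.
Crossovers in the s–r interval produce the single-crossover classes dw + + and + s r (114 + 116 = 230) plus the double crossovers (12).
RF(s–r) = (230 + 12) / 1200 = 242/1200 = 0.2017 → 20.2 centimorgans.

20.2 centimorgans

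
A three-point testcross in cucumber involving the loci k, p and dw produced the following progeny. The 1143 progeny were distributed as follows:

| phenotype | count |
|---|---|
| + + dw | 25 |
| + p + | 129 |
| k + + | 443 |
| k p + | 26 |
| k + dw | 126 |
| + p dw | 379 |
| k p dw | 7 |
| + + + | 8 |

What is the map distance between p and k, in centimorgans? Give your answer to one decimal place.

5.8 centimorgans

The two most frequent reciprocal classes, + p dw and k + +, are the parental types, so the F1 was + p dw / k + +.
The two rarest classes, k p dw and + + +, are the double crossovers. Comparing them with the parentals, only the k allele has switched, so k is the middle locus and the order is p – k – dw.
Crossovers in the p–k interval produce the single-crossover classes + + dw and k p + (25 + 26 = 51) plus the double crossovers (15).
RF(p–k) = (51 + 15) / 1143 = 66/1143 = 0.0577 → 5.8 centimorgans.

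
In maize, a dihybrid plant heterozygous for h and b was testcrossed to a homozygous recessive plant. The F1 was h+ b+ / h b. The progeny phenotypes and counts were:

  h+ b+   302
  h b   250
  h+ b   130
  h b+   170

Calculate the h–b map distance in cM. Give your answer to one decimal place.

35.2 cM

The recombinant classes are h+ b and h b+: 130 + 170 = 300.
Recombination frequency = 300/852 = 0.3521 ≈ 35.2%, i.e. 35.2 cM.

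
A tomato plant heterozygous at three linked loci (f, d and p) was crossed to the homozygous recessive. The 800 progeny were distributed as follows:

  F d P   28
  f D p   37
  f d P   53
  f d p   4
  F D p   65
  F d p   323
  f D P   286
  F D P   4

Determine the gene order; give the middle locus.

f

The two most frequent reciprocal classes, F d p and f D P, are the parental types, so the F1 was F d p / f D P.
The two rarest classes, f d p and F D P, are the double crossovers. Comparing them with the parentals, only the f allele has switched, so f is the middle locus and the order is d – f – p.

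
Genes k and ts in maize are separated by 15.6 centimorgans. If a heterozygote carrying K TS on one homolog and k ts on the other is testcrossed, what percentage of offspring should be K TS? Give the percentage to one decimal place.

42.2%

A map distance of 15.6 centimorgans corresponds to a recombination frequency of 0.156.
The F1 is K TS / k ts, so K TS is a parental gamete class with expected frequency (1 − r)/2 = 0.844/2 = 0.4220.
That is 0.4220 = 42.2% of the progeny.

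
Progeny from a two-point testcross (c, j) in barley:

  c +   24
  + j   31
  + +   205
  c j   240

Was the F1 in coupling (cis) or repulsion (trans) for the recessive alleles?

cis

The two most frequent classes are + + (205) and c j (240); these are the parental (non-recombinant) types.
So the F1 carried + + on one chromosome and c j on the other — the recessive alleles are on the same chromosome (cis / coupling).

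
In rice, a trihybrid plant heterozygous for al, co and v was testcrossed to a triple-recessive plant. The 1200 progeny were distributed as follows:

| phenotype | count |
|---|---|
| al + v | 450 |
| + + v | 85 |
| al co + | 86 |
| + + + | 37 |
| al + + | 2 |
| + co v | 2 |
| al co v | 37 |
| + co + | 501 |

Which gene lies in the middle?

The two most frequent reciprocal classes, + co + and al + v, are the parental types, so the F1 was + co + / al + v.
The two rarest classes, + co v and al + +, are the double crossovers. Comparing them with the parentals, only the v allele has switched, so v is the middle locus and the order is co – v – al.

v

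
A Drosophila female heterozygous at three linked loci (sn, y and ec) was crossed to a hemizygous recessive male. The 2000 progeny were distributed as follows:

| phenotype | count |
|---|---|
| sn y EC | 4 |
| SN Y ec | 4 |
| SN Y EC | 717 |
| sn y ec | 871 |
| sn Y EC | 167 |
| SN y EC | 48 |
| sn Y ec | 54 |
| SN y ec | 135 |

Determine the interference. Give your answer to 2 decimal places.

0.53

The two most frequent reciprocal classes, SN Y EC and sn y ec, are the parental types, so the F1 was SN Y EC / sn y ec.
The two rarest classes, SN Y ec and sn y EC, are the double crossovers. Comparing them with the parentals, only the ec allele has switched, so ec is the middle locus and the order is y – ec – sn.
y–ec: (102 + 8)/2000 = 0.0550; ec–sn: (302 + 8)/2000 = 0.1550.
Expected DCO frequency = 0.0550 × 0.1550 ≈ 0.00852; observed = 8/2000 ≈ 0.00400.
Coefficient of coincidence = 0.00400/0.00852 ≈ 0.47; interference = 1 − 0.47 = 0.53.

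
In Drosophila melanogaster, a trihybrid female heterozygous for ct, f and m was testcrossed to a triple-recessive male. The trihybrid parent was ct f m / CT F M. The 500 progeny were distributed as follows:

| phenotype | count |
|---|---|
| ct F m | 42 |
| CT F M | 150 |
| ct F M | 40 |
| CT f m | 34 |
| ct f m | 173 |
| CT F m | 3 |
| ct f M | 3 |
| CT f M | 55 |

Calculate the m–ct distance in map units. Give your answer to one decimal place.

The two rarest classes, ct f M and CT F m, are the double crossovers. Comparing them with the parentals, only the m allele has switched, so m is the middle locus and the order is ct – m – f.
Crossovers in the ct–m interval produce the single-crossover classes CT f m and ct F M (34 + 40 = 74) plus the double crossovers (6).
RF(ct–m) = (74 + 6) / 500 = 80/500 = 0.1600 → 16.0 map units.

16.0 map units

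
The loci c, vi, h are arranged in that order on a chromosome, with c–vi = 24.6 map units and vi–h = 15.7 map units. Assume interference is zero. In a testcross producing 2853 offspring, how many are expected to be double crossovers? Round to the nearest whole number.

110

Map distances give recombination frequencies of 0.246 and 0.157 for the two intervals.
With no interference, expected double-crossover frequency = 0.246 × 0.157 = 0.03862.
Expected number = 0.03862 × 2853 = 110.19 ≈ 110.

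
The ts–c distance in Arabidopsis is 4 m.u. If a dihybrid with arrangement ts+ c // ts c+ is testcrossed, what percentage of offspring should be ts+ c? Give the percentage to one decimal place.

A map distance of 4 m.u. corresponds to a recombination frequency of 0.040.
The F1 is ts+ c / ts c+, so ts+ c is a parental gamete class with expected frequency (1 − r)/2 = 0.960/2 = 0.4800.
That is 0.4800 = 48.0% of the progeny.

48.0%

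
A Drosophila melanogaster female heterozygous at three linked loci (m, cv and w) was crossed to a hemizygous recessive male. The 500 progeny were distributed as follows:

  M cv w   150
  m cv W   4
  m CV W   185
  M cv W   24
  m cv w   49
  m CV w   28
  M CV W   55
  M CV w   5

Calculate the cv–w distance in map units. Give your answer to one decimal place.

12.2 map units

The two most frequent reciprocal classes, M cv w and m CV W, are the parental types, so the F1 was M cv w / m CV W.
The two rarest classes, M CV w and m cv W, are the double crossovers. Comparing them with the parentals, only the cv allele has switched, so cv is the middle locus and the order is m – cv – w.
Crossovers in the cv–w interval produce the single-crossover classes M cv W and m CV w (24 + 28 = 52) plus the double crossovers (9).
RF(cv–w) = (52 + 9) / 500 = 61/500 = 0.1220 → 12.2 map units.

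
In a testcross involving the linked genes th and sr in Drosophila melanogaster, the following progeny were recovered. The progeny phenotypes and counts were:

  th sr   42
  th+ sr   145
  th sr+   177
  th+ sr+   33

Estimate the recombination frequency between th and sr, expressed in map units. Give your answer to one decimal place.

The two most frequent classes, th+ sr (145) and th sr+ (177), are the parental types, so the F1 was th+ sr / th sr+.
The recombinant classes are th+ sr+ and th sr: 33 + 42 = 75.
Recombination frequency = 75/397 = 0.1889 ≈ 18.9%, i.e. 18.9 map units.

18.9 map units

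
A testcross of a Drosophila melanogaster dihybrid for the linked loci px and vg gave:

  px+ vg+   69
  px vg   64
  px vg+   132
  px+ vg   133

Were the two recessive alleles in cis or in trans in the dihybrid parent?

trans

The two most frequent classes are px+ vg (133) and px vg+ (132); these are the parental (non-recombinant) types.
So the F1 carried px+ vg on one chromosome and px vg+ on the other — the recessive alleles are on opposite chromosomes (trans / repulsion).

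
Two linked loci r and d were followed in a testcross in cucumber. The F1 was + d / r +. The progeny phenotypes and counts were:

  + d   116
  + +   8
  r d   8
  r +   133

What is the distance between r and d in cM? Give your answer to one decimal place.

The recombinant classes are + + and r d: 8 + 8 = 16.
Recombination frequency = 16/265 = 0.0604 ≈ 6.0%, i.e. 6.0 cM.

6.0 cM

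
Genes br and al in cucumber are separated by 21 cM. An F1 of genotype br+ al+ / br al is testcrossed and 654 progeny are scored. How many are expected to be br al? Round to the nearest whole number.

258

A map distance of 21 cM corresponds to a recombination frequency of 0.210.
The F1 is br+ al+ / br al, so br al is a parental gamete class with expected frequency (1 − r)/2 = 0.790/2 = 0.3950.
Expected number = 0.3950 × 654 = 258.33 ≈ 258.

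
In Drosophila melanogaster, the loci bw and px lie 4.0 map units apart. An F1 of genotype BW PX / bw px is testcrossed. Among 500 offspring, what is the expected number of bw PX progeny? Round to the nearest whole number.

A map distance of 4.0 map units corresponds to a recombination frequency of 0.040.
The F1 is BW PX / bw px, so bw PX is a recombinant gamete class with expected frequency r/2 = 0.040/2 = 0.0200.
Expected number = 0.0200 × 500 = 10.00 ≈ 10.

10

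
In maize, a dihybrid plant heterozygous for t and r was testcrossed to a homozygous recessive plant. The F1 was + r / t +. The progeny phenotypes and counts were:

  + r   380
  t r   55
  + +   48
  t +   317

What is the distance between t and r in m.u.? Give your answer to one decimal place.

The recombinant classes are + + and t r: 48 + 55 = 103.
Recombination frequency = 103/800 = 0.1288 ≈ 12.9%, i.e. 12.9 m.u.

12.9 m.u.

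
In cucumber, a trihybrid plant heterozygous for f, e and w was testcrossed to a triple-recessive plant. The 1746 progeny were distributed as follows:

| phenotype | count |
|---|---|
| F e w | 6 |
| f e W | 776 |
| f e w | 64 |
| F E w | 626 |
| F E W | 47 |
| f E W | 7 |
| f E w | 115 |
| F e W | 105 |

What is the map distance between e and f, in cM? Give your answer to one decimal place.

13.3 cM

The two most frequent reciprocal classes, f e W and F E w, are the parental types, so the F1 was f e W / F E w.
The two rarest classes, f E W and F e w, are the double crossovers. Comparing them with the parentals, only the e allele has switched, so e is the middle locus and the order is f – e – w.
Crossovers in the f–e interval produce the single-crossover classes F e W and f E w (105 + 115 = 220) plus the double crossovers (13).
RF(f–e) = (220 + 13) / 1746 = 233/1746 = 0.1334 → 13.3 cM.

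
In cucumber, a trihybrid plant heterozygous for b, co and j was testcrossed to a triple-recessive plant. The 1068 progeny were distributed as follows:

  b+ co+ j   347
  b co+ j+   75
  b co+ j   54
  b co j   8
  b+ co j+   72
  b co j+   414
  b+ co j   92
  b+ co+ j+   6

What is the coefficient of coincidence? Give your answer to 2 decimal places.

The two most frequent reciprocal classes, b+ co+ j and b co j+, are the parental types, so the F1 was b+ co+ j / b co j+.
The two rarest classes, b+ co+ j+ and b co j, are the double crossovers. Comparing them with the parentals, only the j allele has switched, so j is the middle locus and the order is b – j – co.
b–j: (126 + 14)/1068 = 0.1311; j–co: (167 + 14)/1068 = 0.1695.
Expected DCO frequency = 0.1311 × 0.1695 ≈ 0.02222; observed = 14/1068 ≈ 0.01311.
Coefficient of coincidence = 0.01311/0.02222 ≈ 0.59.

0.59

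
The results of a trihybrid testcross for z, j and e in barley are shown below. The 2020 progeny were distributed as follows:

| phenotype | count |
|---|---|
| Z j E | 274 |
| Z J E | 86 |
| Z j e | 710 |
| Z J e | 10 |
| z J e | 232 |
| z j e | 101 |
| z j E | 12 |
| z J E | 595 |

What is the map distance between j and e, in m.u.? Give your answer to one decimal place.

The two most frequent reciprocal classes, Z j e and z J E, are the parental types, so the F1 was Z j e / z J E.
The two rarest classes, Z J e and z j E, are the double crossovers. Comparing them with the parentals, only the j allele has switched, so j is the middle locus and the order is z – j – e.
Crossovers in the j–e interval produce the single-crossover classes Z j E and z J e (274 + 232 = 506) plus the double crossovers (22).
RF(j–e) = (506 + 22) / 2020 = 528/2020 = 0.2614 → 26.1 m.u.

26.1 m.u.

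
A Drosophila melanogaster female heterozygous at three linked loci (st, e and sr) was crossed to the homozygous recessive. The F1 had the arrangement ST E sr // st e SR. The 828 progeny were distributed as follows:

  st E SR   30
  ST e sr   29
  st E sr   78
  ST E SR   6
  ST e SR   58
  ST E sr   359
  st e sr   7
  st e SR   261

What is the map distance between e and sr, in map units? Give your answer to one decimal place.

The two rarest classes, ST E SR and st e sr, are the double crossovers. Comparing them with the parentals, only the sr allele has switched, so sr is the middle locus and the order is e – sr – st.
Crossovers in the e–sr interval produce the single-crossover classes ST e sr and st E SR (29 + 30 = 59) plus the double crossovers (13).
RF(e–sr) = (59 + 13) / 828 = 72/828 = 0.0870 → 8.7 map units.

8.7 map units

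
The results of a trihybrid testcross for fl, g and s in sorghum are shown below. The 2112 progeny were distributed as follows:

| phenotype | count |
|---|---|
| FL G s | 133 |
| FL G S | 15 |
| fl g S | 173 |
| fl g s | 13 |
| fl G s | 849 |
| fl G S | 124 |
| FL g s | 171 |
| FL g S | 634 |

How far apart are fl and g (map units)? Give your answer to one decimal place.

The two most frequent reciprocal classes, fl G s and FL g S, are the parental types, so the F1 was fl G s / FL g S.
The two rarest classes, fl g s and FL G S, are the double crossovers. Comparing them with the parentals, only the g allele has switched, so g is the middle locus and the order is fl – g – s.
Crossovers in the fl–g interval produce the single-crossover classes FL G s and fl g S (133 + 173 = 306) plus the double crossovers (28).
RF(fl–g) = (306 + 28) / 2112 = 334/2112 = 0.1581 → 15.8 map units.

15.8 map units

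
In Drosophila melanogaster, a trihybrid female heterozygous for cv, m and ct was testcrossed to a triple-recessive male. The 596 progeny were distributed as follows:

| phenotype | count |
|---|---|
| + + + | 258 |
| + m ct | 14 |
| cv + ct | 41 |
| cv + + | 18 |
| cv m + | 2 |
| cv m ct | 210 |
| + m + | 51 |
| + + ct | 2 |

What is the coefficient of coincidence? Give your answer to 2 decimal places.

The two most frequent reciprocal classes, + + + and cv m ct, are the parental types, so the F1 was + + + / cv m ct.
The two rarest classes, + + ct and cv m +, are the double crossovers. Comparing them with the parentals, only the ct allele has switched, so ct is the middle locus and the order is cv – ct – m.
cv–ct: (32 + 4)/596 = 0.0604; ct–m: (92 + 4)/596 = 0.1611.
Expected DCO frequency = 0.0604 × 0.1611 ≈ 0.00973; observed = 4/596 ≈ 0.00671.
Coefficient of coincidence = 0.00671/0.00973 ≈ 0.69.

0.69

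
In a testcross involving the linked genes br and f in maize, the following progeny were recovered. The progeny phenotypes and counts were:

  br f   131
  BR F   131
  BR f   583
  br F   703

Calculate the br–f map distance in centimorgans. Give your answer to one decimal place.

16.9 centimorgans

The two most frequent classes, BR f (583) and br F (703), are the parental types, so the F1 was BR f / br F.
The recombinant classes are BR F and br f: 131 + 131 = 262.
Recombination frequency = 262/1548 = 0.1693 ≈ 16.9%, i.e. 16.9 centimorgans.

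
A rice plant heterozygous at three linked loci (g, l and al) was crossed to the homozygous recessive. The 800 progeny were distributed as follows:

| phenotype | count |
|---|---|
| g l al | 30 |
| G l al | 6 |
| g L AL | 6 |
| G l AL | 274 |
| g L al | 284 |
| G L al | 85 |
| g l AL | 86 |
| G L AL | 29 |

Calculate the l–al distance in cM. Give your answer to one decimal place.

8.9 cM

The two most frequent reciprocal classes, g L al and G l AL, are the parental types, so the F1 was g L al / G l AL.
The two rarest classes, g L AL and G l al, are the double crossovers. Comparing them with the parentals, only the al allele has switched, so al is the middle locus and the order is g – al – l.
Crossovers in the al–l interval produce the single-crossover classes g l al and G L AL (30 + 29 = 59) plus the double crossovers (12).
RF(al–l) = (59 + 12) / 800 = 71/800 = 0.0887 → 8.9 cM.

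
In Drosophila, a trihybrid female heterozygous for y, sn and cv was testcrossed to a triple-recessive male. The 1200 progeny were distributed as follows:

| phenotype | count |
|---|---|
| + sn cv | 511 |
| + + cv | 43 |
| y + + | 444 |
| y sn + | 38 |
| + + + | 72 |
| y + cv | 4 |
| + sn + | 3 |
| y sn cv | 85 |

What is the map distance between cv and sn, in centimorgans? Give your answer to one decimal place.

7.3 centimorgans

The two most frequent reciprocal classes, y + + and + sn cv, are the parental types, so the F1 was y + + / + sn cv.
The two rarest classes, y + cv and + sn +, are the double crossovers. Comparing them with the parentals, only the cv allele has switched, so cv is the middle locus and the order is y – cv – sn.
Crossovers in the cv–sn interval produce the single-crossover classes y sn + and + + cv (38 + 43 = 81) plus the double crossovers (7).
RF(cv–sn) = (81 + 7) / 1200 = 88/1200 = 0.0733 → 7.3 centimorgans.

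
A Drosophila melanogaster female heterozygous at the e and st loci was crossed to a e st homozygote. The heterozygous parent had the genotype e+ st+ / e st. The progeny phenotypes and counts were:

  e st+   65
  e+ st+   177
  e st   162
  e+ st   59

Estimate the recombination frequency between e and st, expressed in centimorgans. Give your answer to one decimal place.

The recombinant classes are e+ st and e st+: 59 + 65 = 124.
Recombination frequency = 124/463 = 0.2678 ≈ 26.8%, i.e. 26.8 centimorgans.

26.8 centimorgans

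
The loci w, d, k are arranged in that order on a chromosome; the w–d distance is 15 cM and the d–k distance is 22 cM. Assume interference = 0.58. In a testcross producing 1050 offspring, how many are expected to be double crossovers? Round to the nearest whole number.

Map distances give recombination frequencies of 0.150 and 0.220 for the two intervals.
With interference 0.58 (so coincidence = 0.42), expected double-crossover frequency = 0.150 × 0.220 × 0.42 = 0.01386.
Expected number = 0.01386 × 1050 = 14.55 ≈ 15.

15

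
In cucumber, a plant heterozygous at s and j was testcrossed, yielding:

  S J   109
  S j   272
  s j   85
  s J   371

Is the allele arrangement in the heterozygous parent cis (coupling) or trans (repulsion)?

The two most frequent classes are S j (272) and s J (371); these are the parental (non-recombinant) types.
So the F1 carried S j on one chromosome and s J on the other — the recessive alleles are on opposite chromosomes (trans / repulsion).

trans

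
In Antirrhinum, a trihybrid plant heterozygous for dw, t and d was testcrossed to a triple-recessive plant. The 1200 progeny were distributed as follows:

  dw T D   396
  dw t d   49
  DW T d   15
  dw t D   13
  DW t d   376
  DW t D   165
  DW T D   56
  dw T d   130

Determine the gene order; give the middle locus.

The two most frequent reciprocal classes, dw T D and DW t d, are the parental types, so the F1 was dw T D / DW t d.
The two rarest classes, dw t D and DW T d, are the double crossovers. Comparing them with the parentals, only the t allele has switched, so t is the middle locus and the order is dw – t – d.

t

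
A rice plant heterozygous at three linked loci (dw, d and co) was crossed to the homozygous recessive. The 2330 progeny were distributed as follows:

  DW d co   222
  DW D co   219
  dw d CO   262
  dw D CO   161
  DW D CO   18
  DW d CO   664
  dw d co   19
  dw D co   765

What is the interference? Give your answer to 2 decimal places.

The two most frequent reciprocal classes, DW d CO and dw D co, are the parental types, so the F1 was DW d CO / dw D co.
The two rarest classes, DW D CO and dw d co, are the double crossovers. Comparing them with the parentals, only the d allele has switched, so d is the middle locus and the order is dw – d – co.
dw–d: (481 + 37)/2330 = 0.2223; d–co: (383 + 37)/2330 = 0.1803.
Expected DCO frequency = 0.2223 × 0.1803 ≈ 0.04008; observed = 37/2330 ≈ 0.01588.
Coefficient of coincidence = 0.01588/0.04008 ≈ 0.40; interference = 1 − 0.40 = 0.60.

0.60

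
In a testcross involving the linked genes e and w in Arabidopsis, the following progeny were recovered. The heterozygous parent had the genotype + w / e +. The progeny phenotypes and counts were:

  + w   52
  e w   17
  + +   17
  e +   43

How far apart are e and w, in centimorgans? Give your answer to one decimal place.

The recombinant classes are + + and e w: 17 + 17 = 34.
Recombination frequency = 34/129 = 0.2636 ≈ 26.4%, i.e. 26.4 centimorgans.

26.4 centimorgans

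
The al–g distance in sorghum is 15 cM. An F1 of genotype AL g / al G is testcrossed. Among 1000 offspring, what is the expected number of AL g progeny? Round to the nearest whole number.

425

A map distance of 15 cM corresponds to a recombination frequency of 0.150.
The F1 is AL g / al G, so AL g is a parental gamete class with expected frequency (1 − r)/2 = 0.850/2 = 0.4250.
Expected number = 0.4250 × 1000 = 425.00 ≈ 425.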